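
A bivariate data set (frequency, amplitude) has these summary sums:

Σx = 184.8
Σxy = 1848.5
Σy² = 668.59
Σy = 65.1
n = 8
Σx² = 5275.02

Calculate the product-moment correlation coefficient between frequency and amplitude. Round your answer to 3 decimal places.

0.922

Sxx = Σx² − (Σx)²/n = 5275.02 − 4268.88 = 1006.14
Sxy = Σxy − (Σx)(Σy)/n = 1848.5 − 1503.81 = 344.69
Syy = Σy² − (Σy)²/n = 668.59 − 529.75125 = 138.83875
r = Sxy/√(Sxx·Syy) = 344.69/√(139691.219925) = 344.69/373.752886 = 0.922240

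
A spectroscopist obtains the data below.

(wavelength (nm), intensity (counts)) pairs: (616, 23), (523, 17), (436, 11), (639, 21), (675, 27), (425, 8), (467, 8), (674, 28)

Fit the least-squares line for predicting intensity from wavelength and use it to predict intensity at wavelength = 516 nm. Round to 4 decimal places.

14.8412

n = 8, Σx = 4455, Σy = 143, Σxy = 85507, Σx² = 2560017
Sxx = Σx² − (Σx)²/n = 2560017 − 2480878.125 = 79138.875
Sxy = Σxy − (Σx)(Σy)/n = 85507 − 79633.125 = 5873.875
b = Sxy/Sxx = 5873.875/79138.875 = 0.074222
a = ȳ − b·x̄ = 17.875 − 0.074222·556.875 = -23.457583
ŷ(516) = a + b·516 = -23.457583 + 0.074222·516 = 14.841161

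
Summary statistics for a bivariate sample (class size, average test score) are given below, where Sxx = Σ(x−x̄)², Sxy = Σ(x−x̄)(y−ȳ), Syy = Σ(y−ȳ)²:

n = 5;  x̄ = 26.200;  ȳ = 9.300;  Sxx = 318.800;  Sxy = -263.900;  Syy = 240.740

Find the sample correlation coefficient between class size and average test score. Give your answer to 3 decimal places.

r = Sxy/√(Sxx·Syy) = -263.9/√(76747.912) = -263.9/277.034135 = -0.952590

-0.953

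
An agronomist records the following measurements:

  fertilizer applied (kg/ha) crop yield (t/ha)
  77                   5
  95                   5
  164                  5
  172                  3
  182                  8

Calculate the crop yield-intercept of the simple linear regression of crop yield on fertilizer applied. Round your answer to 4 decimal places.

4.2542

n = 5, Σx = 690, Σy = 26, Σxy = 3652, Σx² = 104558
Sxx = Σx² − (Σx)²/n = 104558 − 95220 = 9338
Sxy = Σxy − (Σx)(Σy)/n = 3652 − 3588 = 64
b = Sxy/Sxx = 64/9338 = 0.006854
a = ȳ − b·x̄ = 5.2 − 0.006854·138 = 4.254187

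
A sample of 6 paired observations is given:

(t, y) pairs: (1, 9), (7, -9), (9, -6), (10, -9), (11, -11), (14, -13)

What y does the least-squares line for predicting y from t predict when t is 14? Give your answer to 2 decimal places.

n = 6, Σx = 52, Σy = -39, Σxy = -501, Σx² = 548
Sxx = Σx² − (Σx)²/n = 548 − 450.666667 = 97.333333
Sxy = Σxy − (Σx)(Σy)/n = -501 − (-338) = -163
b = Sxy/Sxx = -163/97.333333 = -1.674658
a = ȳ − b·x̄ = -6.5 − (-1.674658)·8.666667 = 8.013699
ŷ(14) = a + b·14 = 8.013699 + (-1.674658)·14 = -15.431507

-15.43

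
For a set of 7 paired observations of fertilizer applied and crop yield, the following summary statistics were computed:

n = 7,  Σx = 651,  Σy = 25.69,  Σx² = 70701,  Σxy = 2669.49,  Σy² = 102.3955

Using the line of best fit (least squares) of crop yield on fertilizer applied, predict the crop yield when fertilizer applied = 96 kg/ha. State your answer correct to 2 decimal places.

3.75

Sxx = Σx² − (Σx)²/n = 70701 − 60543 = 10158
Sxy = Σxy − (Σx)(Σy)/n = 2669.49 − 2389.17 = 280.32
b = Sxy/Sxx = 280.32/10158 = 0.027596
a = ȳ − b·x̄ = 3.67 − 0.027596·93 = 1.103574
ŷ(96) = a + b·96 = 1.103574 + 0.027596·96 = 3.752788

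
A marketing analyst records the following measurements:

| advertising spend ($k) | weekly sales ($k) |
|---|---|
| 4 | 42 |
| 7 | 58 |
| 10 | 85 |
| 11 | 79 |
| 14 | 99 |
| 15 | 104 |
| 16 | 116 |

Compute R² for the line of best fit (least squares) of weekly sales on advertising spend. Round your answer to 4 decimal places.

n = 7, Σx = 77, Σy = 583, Σxy = 7095, Σx² = 963, Σy² = 52667
Sxx = Σx² − (Σx)²/n = 963 − 847 = 116
Sxy = Σxy − (Σx)(Σy)/n = 7095 − 6413 = 682
Syy = Σy² − (Σy)²/n = 52667 − 48555.571429 = 4111.428571
R² = Sxy²/(Sxx·Syy) = (682)²/(116·4111.428571) = 0.975255

0.9753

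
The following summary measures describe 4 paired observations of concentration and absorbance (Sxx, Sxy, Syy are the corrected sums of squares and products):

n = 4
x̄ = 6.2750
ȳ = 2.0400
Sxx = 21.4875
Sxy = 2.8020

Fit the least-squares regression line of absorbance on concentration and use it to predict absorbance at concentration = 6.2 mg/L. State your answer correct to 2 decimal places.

b = Sxy/Sxx = 2.802/21.4875 = 0.130401
a = ȳ − b·x̄ = 2.04 − 0.130401·6.275 = 1.221731
ŷ(6.2) = a + b·6.2 = 1.221731 + 0.130401·6.2 = 2.030220

2.03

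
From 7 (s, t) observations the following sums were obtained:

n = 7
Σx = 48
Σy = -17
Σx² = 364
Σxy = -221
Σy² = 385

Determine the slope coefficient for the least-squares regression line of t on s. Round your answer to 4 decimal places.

Sxx = Σx² − (Σx)²/n = 364 − 329.142857 = 34.857143
Sxy = Σxy − (Σx)(Σy)/n = -221 − (-116.571429) = -104.428571
b = Sxy/Sxx = -104.428571/34.857143 = -2.995902

-2.9959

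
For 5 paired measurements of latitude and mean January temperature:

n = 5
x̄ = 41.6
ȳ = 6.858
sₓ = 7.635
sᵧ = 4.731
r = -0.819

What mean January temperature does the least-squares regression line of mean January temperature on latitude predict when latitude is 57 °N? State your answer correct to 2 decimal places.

b = r · sᵧ/sₓ = -0.819 · 4.731/7.635 = -0.507490
a = ȳ − b·x̄ = 6.858 − (-0.507490)·41.6 = 27.969600
ŷ(57) = a + b·57 = 27.969600 + (-0.507490)·57 = -0.957352

-0.96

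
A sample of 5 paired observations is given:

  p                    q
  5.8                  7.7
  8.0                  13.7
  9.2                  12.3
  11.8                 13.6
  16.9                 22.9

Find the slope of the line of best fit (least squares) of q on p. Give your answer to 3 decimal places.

n = 5, Σx = 51.7, Σy = 70.2, Σxy = 814.91, Σx² = 607.13
Sxx = Σx² − (Σx)²/n = 607.13 − 534.578 = 72.552
Sxy = Σxy − (Σx)(Σy)/n = 814.91 − 725.868 = 89.042
b = Sxy/Sxx = 89.042/72.552 = 1.227285

1.227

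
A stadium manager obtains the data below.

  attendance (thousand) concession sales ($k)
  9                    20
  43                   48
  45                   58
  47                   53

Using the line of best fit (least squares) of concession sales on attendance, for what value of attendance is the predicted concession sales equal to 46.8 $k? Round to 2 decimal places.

38.23

n = 4, Σx = 144, Σy = 179, Σxy = 7345, Σx² = 6164
Sxx = Σx² − (Σx)²/n = 6164 − 5184 = 980
Sxy = Σxy − (Σx)(Σy)/n = 7345 − 6444 = 901
b = Sxy/Sxx = 901/980 = 0.919388
a = ȳ − b·x̄ = 44.75 − 0.919388·36 = 11.652041
Set a + b·x = 46.8: x = (46.8 − 11.652041) / 0.919388 = 38.229745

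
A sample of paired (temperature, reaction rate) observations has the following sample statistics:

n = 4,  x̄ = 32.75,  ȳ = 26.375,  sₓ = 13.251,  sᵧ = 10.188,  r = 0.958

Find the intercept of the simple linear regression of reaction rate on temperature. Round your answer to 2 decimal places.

b = r · sᵧ/sₓ = 0.958 · 10.188/13.251 = 0.736556
a = ȳ − b·x̄ = 26.375 − 0.736556·32.75 = 2.252790

2.25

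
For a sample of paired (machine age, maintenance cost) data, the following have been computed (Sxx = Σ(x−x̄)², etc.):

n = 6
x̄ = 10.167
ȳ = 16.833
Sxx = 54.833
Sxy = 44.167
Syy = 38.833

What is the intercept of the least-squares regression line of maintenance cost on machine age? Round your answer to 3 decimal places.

8.644

b = Sxy/Sxx = 44.167/54.833 = 0.805482
a = ȳ − b·x̄ = 16.833 − 0.805482·10.167 = 8.643663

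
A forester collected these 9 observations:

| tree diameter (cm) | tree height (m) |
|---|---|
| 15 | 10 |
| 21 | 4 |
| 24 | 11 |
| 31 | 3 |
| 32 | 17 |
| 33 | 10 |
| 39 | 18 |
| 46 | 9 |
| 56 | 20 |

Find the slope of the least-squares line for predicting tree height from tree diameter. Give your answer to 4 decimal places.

n = 9, Σx = 297, Σy = 102, Σxy = 3701, Σx² = 11089
Sxx = Σx² − (Σx)²/n = 11089 − 9801 = 1288
Sxy = Σxy − (Σx)(Σy)/n = 3701 − 3366 = 335
b = Sxy/Sxx = 335/1288 = 0.260093

0.2601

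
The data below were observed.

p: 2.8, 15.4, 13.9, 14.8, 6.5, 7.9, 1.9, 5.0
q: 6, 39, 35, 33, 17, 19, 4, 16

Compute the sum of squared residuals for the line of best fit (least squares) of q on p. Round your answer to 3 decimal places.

n = 8, Σx = 68.2, Σy = 169, Σxy = 1940.5, Σx² = 790.52, Σy² = 4793
Sxx = Σx² − (Σx)²/n = 790.52 − 581.405 = 209.115
Sxy = Σxy − (Σx)(Σy)/n = 1940.5 − 1440.725 = 499.775
Syy = Σy² − (Σy)²/n = 4793 − 3570.125 = 1222.875
b = Sxy/Sxx = 499.775/209.115 = 2.389953
SSE = Syy − b·Sxy = 1222.875 − 2.389953·499.775 = 28.436291

28.436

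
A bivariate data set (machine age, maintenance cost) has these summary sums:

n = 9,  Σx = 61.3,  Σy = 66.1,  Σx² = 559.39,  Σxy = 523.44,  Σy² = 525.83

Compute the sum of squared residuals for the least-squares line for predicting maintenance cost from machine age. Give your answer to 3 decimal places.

Sxx = Σx² − (Σx)²/n = 559.39 − 417.521111 = 141.868889
Sxy = Σxy − (Σx)(Σy)/n = 523.44 − 450.214444 = 73.225556
Syy = Σy² − (Σy)²/n = 525.83 − 485.467778 = 40.362222
b = Sxy/Sxx = 73.225556/141.868889 = 0.516149
SSE = Syy − b·Sxy = 40.362222 − 0.516149·73.225556 = 2.566889

2.567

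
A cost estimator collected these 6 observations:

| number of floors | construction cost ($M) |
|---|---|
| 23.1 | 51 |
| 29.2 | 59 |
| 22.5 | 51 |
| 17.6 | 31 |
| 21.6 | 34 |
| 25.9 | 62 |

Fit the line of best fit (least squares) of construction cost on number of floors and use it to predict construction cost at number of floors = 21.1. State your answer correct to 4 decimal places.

41.7465

n = 6, Σx = 139.9, Σy = 288, Σxy = 6934.2, Σx² = 3339.63
Sxx = Σx² − (Σx)²/n = 3339.63 − 3262.001667 = 77.628333
Sxy = Σxy − (Σx)(Σy)/n = 6934.2 − 6715.2 = 219
b = Sxy/Sxx = 219/77.628333 = 2.821135
a = ȳ − b·x̄ = 48 − 2.821135·23.316667 = -17.779462
ŷ(21.1) = a + b·21.1 = -17.779462 + 2.821135·21.1 = 41.746484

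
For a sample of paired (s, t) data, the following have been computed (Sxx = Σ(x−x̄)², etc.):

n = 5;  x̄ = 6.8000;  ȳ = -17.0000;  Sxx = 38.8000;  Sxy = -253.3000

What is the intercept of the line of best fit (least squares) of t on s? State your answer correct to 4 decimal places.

b = Sxy/Sxx = -253.3/38.8 = -6.528351
a = ȳ − b·x̄ = -17 − (-6.528351)·6.8 = 27.392784

27.3928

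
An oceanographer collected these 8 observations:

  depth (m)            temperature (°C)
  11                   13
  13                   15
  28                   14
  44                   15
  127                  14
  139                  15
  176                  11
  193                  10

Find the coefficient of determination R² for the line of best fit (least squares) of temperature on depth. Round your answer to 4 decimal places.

n = 8, Σx = 731, Σy = 107, Σxy = 9119, Σx² = 106685, Σy² = 1457
Sxx = Σx² − (Σx)²/n = 106685 − 66795.125 = 39889.875
Sxy = Σxy − (Σx)(Σy)/n = 9119 − 9777.125 = -658.125
Syy = Σy² − (Σy)²/n = 1457 − 1431.125 = 25.875
R² = Sxy²/(Sxx·Syy) = (-658.125)²/(39889.875·25.875) = 0.419637

0.4196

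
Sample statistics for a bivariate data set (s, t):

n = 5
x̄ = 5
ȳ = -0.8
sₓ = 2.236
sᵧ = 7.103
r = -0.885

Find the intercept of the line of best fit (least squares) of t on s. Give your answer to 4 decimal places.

13.2567

b = r · sᵧ/sₓ = -0.885 · 7.103/2.236 = -2.811339
a = ȳ − b·x̄ = -0.8 − (-2.811339)·5 = 13.256697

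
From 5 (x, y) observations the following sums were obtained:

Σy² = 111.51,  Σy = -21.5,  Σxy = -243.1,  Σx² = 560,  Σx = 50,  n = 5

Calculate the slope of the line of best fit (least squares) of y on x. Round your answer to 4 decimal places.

Sxx = Σx² − (Σx)²/n = 560 − 500 = 60
Sxy = Σxy − (Σx)(Σy)/n = -243.1 − (-215) = -28.1
b = Sxy/Sxx = -28.1/60 = -0.468333

-0.4683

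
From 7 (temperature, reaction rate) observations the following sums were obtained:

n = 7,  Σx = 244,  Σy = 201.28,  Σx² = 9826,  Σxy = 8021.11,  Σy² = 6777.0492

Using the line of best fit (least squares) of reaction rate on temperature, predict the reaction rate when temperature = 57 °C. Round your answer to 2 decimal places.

Sxx = Σx² − (Σx)²/n = 9826 − 8505.142857 = 1320.857143
Sxy = Σxy − (Σx)(Σy)/n = 8021.11 − 7016.045714 = 1005.064286
b = Sxy/Sxx = 1005.064286/1320.857143 = 0.760918
a = ȳ − b·x̄ = 28.754286 − 0.760918·34.857143 = 2.230850
ŷ(57) = a + b·57 = 2.230850 + 0.760918·57 = 45.603189

45.60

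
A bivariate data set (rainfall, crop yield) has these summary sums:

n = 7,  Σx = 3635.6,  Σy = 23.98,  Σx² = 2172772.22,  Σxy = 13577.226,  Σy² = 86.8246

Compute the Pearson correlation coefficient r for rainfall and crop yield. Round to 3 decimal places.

Sxx = Σx² − (Σx)²/n = 2172772.22 − 1888226.765714 = 284545.454286
Sxy = Σxy − (Σx)(Σy)/n = 13577.226 − 12454.526857 = 1122.699143
Syy = Σy² − (Σy)²/n = 86.8246 − 82.148629 = 4.675971
r = Sxy/√(Sxx·Syy) = 1122.699143/√(1330526.414370) = 1122.699143/1153.484466 = 0.973311

0.973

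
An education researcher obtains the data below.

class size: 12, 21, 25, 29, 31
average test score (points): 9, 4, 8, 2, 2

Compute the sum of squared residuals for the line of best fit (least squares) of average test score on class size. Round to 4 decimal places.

17.2218

n = 5, Σx = 118, Σy = 25, Σxy = 512, Σx² = 3012, Σy² = 169
Sxx = Σx² − (Σx)²/n = 3012 − 2784.8 = 227.2
Sxy = Σxy − (Σx)(Σy)/n = 512 − 590 = -78
Syy = Σy² − (Σy)²/n = 169 − 125 = 44
b = Sxy/Sxx = -78/227.2 = -0.343310
SSE = Syy − b·Sxy = 44 − (-0.343310)·(-78) = 17.221831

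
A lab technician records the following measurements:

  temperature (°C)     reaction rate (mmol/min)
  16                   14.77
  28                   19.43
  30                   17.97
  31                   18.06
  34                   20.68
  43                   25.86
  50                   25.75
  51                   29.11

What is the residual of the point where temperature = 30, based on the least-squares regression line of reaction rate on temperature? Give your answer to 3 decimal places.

-1.351

n = 8, Σx = 283, Σy = 171.63, Σxy = 6466.53, Σx² = 11007
Sxx = Σx² − (Σx)²/n = 11007 − 10011.125 = 995.875
Sxy = Σxy − (Σx)(Σy)/n = 6466.53 − 6071.41125 = 395.11875
b = Sxy/Sxx = 395.11875/995.875 = 0.396755
a = ȳ − b·x̄ = 21.45375 − 0.396755·35.375 = 7.418529
ŷ(30) = 7.418529 + 0.396755·30 = 19.321190
residual = y − ŷ = 17.97 − 19.321190 = -1.351190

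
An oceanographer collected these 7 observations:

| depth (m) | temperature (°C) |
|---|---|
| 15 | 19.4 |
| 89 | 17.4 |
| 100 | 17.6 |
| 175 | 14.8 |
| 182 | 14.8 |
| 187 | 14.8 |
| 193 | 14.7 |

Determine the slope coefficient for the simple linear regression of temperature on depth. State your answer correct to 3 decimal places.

-0.028

n = 7, Σx = 941, Σy = 113.5, Σxy = 14487.9, Σx² = 154113
Sxx = Σx² − (Σx)²/n = 154113 − 126497.285714 = 27615.714286
Sxy = Σxy − (Σx)(Σy)/n = 14487.9 − 15257.642857 = -769.742857
b = Sxy/Sxx = -769.742857/27615.714286 = -0.027873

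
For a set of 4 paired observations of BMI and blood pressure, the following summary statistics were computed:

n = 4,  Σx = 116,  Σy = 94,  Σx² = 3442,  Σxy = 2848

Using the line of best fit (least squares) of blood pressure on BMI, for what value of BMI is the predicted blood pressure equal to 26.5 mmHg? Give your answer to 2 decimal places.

30.92

Sxx = Σx² − (Σx)²/n = 3442 − 3364 = 78
Sxy = Σxy − (Σx)(Σy)/n = 2848 − 2726 = 122
b = Sxy/Sxx = 122/78 = 1.564103
a = ȳ − b·x̄ = 23.5 − 1.564103·29 = -21.858974
Set a + b·x = 26.5: x = (26.5 − (-21.858974)) / 1.564103 = 30.918033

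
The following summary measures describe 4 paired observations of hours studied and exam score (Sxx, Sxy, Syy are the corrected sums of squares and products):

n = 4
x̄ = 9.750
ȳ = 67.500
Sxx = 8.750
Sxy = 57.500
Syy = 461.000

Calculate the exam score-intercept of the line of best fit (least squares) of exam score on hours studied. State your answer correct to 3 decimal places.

3.429

b = Sxy/Sxx = 57.5/8.75 = 6.571429
a = ȳ − b·x̄ = 67.5 − 6.571429·9.75 = 3.428571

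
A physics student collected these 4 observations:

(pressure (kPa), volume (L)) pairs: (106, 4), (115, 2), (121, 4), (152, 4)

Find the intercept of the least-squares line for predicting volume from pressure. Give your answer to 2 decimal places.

n = 4, Σx = 494, Σy = 14, Σxy = 1746, Σx² = 62206
Sxx = Σx² − (Σx)²/n = 62206 − 61009 = 1197
Sxy = Σxy − (Σx)(Σy)/n = 1746 − 1729 = 17
b = Sxy/Sxx = 17/1197 = 0.014202
a = ȳ − b·x̄ = 3.5 − 0.014202·123.5 = 1.746032

1.75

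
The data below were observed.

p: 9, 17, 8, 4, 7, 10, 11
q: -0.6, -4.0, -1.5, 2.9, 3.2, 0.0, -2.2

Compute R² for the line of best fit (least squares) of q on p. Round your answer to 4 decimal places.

n = 7, Σx = 66, Σy = -2.2, Σxy = -75.6, Σx² = 720, Σy² = 42.1
Sxx = Σx² − (Σx)²/n = 720 − 622.285714 = 97.714286
Sxy = Σxy − (Σx)(Σy)/n = -75.6 − (-20.742857) = -54.857143
Syy = Σy² − (Σy)²/n = 42.1 − 0.691429 = 41.408571
R² = Sxy²/(Sxx·Syy) = (-54.857143)²/(97.714286·41.408571) = 0.743735

0.7437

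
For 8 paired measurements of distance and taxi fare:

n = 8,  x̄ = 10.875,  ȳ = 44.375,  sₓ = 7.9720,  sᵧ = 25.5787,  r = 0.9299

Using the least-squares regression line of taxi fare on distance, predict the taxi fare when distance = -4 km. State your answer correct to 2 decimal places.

b = r · sᵧ/sₓ = 0.9299 · 25.5787/7.972 = 2.983647
a = ȳ − b·x̄ = 44.375 − 2.983647·10.875 = 11.927840
ŷ(-4) = a + b·-4 = 11.927840 + 2.983647·(-4) = -0.006748

-0.01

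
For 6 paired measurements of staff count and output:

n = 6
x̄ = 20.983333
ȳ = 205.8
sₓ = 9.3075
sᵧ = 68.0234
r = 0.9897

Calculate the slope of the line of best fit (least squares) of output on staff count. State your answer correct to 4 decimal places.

7.2332

b = r · sᵧ/sₓ = 0.9897 · 68.0234/9.3075 = 7.233173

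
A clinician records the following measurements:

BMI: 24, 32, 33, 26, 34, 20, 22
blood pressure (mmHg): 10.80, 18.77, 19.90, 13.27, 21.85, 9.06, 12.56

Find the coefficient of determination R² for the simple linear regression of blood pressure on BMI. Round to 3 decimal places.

0.947

n = 7, Σx = 191, Σy = 106.21, Σxy = 3061.98, Σx² = 5405, Σy² = 1758.3155
Sxx = Σx² − (Σx)²/n = 5405 − 5211.571429 = 193.428571
Sxy = Σxy − (Σx)(Σy)/n = 3061.98 − 2898.015714 = 163.964286
Syy = Σy² − (Σy)²/n = 1758.3155 − 1611.509157 = 146.806343
R² = Sxy²/(Sxx·Syy) = (163.964286)²/(193.428571·146.806343) = 0.946745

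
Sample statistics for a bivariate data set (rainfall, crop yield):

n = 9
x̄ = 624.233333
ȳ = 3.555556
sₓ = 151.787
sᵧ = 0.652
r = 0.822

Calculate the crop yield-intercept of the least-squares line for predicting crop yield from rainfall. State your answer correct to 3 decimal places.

1.351

b = r · sᵧ/sₓ = 0.822 · 0.652/151.787 = 0.003531
a = ȳ − b·x̄ = 3.555556 − 0.003531·624.233333 = 1.351453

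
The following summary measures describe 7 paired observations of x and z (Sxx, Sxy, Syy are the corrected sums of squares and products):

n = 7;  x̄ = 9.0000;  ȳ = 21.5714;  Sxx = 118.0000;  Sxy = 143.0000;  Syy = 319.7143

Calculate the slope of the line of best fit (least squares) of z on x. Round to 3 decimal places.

1.212

b = Sxy/Sxx = 143/118 = 1.211864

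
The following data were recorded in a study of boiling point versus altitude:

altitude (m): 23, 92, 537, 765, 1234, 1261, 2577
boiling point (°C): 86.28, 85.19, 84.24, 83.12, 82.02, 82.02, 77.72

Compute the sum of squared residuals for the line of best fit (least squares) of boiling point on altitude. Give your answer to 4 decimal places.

0.5200

n = 7, Σx = 6489, Σy = 580.59, Σxy = 523569.94, Σx² = 10636393, Σy² = 48201.8457
Sxx = Σx² − (Σx)²/n = 10636393 − 6015303 = 4621090
Sxy = Σxy − (Σx)(Σy)/n = 523569.94 − 538206.93 = -14636.99
Syy = Σy² − (Σy)²/n = 48201.8457 − 48154.964014 = 46.881686
b = Sxy/Sxx = -14636.99/4621090 = -0.003167
SSE = Syy − b·Sxy = 46.881686 − (-0.003167)·(-14636.99) = 0.520010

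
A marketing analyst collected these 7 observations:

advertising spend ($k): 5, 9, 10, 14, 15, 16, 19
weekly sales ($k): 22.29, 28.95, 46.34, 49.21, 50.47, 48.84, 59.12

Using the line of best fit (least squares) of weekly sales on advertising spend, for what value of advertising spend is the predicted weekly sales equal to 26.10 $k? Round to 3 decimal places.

5.666

n = 7, Σx = 88, Σy = 305.22, Σxy = 4186.11, Σx² = 1244
Sxx = Σx² − (Σx)²/n = 1244 − 1106.285714 = 137.714286
Sxy = Σxy − (Σx)(Σy)/n = 4186.11 − 3837.051429 = 349.058571
b = Sxy/Sxx = 349.058571/137.714286 = 2.534658
a = ȳ − b·x̄ = 43.602857 − 2.534658·12.571429 = 11.738589
Set a + b·x = 26.10: x = (26.10 − 11.738589) / 2.534658 = 5.666016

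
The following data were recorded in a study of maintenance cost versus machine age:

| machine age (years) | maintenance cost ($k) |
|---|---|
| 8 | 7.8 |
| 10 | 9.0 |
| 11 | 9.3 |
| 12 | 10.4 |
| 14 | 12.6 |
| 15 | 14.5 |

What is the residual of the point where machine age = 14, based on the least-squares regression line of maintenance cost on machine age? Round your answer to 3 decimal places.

n = 6, Σx = 70, Σy = 63.6, Σxy = 773.4, Σx² = 850
Sxx = Σx² − (Σx)²/n = 850 − 816.666667 = 33.333333
Sxy = Σxy − (Σx)(Σy)/n = 773.4 − 742 = 31.4
b = Sxy/Sxx = 31.4/33.333333 = 0.942
a = ȳ − b·x̄ = 10.6 − 0.942·11.666667 = -0.39
ŷ(14) = -0.39 + 0.942·14 = 12.798
residual = y − ŷ = 12.6 − 12.798 = -0.198

-0.198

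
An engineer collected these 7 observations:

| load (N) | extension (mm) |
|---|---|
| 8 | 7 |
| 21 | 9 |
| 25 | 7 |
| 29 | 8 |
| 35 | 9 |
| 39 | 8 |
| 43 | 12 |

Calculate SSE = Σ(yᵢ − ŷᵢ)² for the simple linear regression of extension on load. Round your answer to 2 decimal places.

n = 7, Σx = 200, Σy = 60, Σxy = 1795, Σx² = 6566, Σy² = 532
Sxx = Σx² − (Σx)²/n = 6566 − 5714.285714 = 851.714286
Sxy = Σxy − (Σx)(Σy)/n = 1795 − 1714.285714 = 80.714286
Syy = Σy² − (Σy)²/n = 532 − 514.285714 = 17.714286
b = Sxy/Sxx = 80.714286/851.714286 = 0.094767
SSE = Syy − b·Sxy = 17.714286 − 0.094767·80.714286 = 10.065247

10.07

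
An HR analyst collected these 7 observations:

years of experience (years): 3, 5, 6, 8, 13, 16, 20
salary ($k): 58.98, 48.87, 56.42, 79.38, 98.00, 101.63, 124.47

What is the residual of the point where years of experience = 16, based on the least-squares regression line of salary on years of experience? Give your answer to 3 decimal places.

-4.629

n = 7, Σx = 71, Σy = 567.75, Σxy = 6784.33, Σx² = 959
Sxx = Σx² − (Σx)²/n = 959 − 720.142857 = 238.857143
Sxy = Σxy − (Σx)(Σy)/n = 6784.33 − 5758.607143 = 1025.722857
b = Sxy/Sxx = 1025.722857/238.857143 = 4.294294
a = ȳ − b·x̄ = 81.107143 − 4.294294·10.142857 = 37.550730
ŷ(16) = 37.550730 + 4.294294·16 = 106.259438
residual = y − ŷ = 101.63 − 106.259438 = -4.629438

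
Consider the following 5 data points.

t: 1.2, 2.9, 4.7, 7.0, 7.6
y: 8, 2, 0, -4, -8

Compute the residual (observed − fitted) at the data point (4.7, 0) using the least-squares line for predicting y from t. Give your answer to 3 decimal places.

n = 5, Σx = 23.4, Σy = -2, Σxy = -73.4, Σx² = 138.7
Sxx = Σx² − (Σx)²/n = 138.7 − 109.512 = 29.188
Sxy = Σxy − (Σx)(Σy)/n = -73.4 − (-9.36) = -64.04
b = Sxy/Sxx = -64.04/29.188 = -2.194052
a = ȳ − b·x̄ = -0.4 − (-2.194052)·4.68 = 9.868165
ŷ(4.7) = 9.868165 + (-2.194052)·4.7 = -0.443881
residual = y − ŷ = 0 − (-0.443881) = 0.443881

0.444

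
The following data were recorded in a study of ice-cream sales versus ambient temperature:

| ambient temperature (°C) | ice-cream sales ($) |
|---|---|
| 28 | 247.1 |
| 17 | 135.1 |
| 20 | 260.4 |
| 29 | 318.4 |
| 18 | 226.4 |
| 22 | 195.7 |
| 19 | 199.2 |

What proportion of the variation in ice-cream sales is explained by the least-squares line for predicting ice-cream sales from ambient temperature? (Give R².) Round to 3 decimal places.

n = 7, Σx = 153, Σy = 1582.3, Σxy = 35822.5, Σx² = 3483, Σy² = 377733.23
Sxx = Σx² − (Σx)²/n = 3483 − 3344.142857 = 138.857143
Sxy = Σxy − (Σx)(Σy)/n = 35822.5 − 34584.557143 = 1237.942857
Syy = Σy² − (Σy)²/n = 377733.23 − 357667.612857 = 20065.617143
R² = Sxy²/(Sxx·Syy) = (1237.942857)²/(138.857143·20065.617143) = 0.550022

0.550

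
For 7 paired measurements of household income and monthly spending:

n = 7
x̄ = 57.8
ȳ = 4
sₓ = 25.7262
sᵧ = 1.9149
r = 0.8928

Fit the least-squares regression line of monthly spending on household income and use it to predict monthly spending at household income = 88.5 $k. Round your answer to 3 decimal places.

b = r · sᵧ/sₓ = 0.8928 · 1.9149/25.7262 = 0.066455
a = ȳ − b·x̄ = 4 − 0.066455·57.8 = 0.158928
ŷ(88.5) = a + b·88.5 = 0.158928 + 0.066455·88.5 = 6.040154

6.040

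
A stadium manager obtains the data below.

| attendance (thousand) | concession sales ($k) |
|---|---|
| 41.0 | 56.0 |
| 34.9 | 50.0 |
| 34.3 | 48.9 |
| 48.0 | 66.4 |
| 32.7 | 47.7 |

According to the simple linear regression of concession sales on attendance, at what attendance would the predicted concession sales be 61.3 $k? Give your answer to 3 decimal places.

44.348

n = 5, Σx = 190.9, Σy = 269, Σxy = 10465.26, Σx² = 7448.79
Sxx = Σx² − (Σx)²/n = 7448.79 − 7288.562 = 160.228
Sxy = Σxy − (Σx)(Σy)/n = 10465.26 − 10270.42 = 194.84
b = Sxy/Sxx = 194.84/160.228 = 1.216017
a = ȳ − b·x̄ = 53.8 − 1.216017·38.18 = 7.372464
Set a + b·x = 61.3: x = (61.3 − 7.372464) / 1.216017 = 44.347676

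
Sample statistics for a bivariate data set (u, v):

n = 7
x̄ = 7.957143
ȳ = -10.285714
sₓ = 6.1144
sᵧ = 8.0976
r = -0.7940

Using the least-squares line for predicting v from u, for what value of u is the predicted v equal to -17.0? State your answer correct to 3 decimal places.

14.342

b = r · sᵧ/sₓ = -0.794 · 8.0976/6.1144 = -1.051533
a = ȳ − b·x̄ = -10.285714 − (-1.051533)·7.957143 = -1.918514
Set a + b·x = -17.0: x = (-17.0 − (-1.918514)) / (-1.051533) = 14.342378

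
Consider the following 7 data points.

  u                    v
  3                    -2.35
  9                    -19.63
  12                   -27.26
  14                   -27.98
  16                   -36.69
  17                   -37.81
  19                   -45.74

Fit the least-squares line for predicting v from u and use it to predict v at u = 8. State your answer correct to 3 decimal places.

n = 7, Σx = 90, Σy = -197.46, Σxy = -3001.43, Σx² = 1336
Sxx = Σx² − (Σx)²/n = 1336 − 1157.142857 = 178.857143
Sxy = Σxy − (Σx)(Σy)/n = -3001.43 − (-2538.771429) = -462.658571
b = Sxy/Sxx = -462.658571/178.857143 = -2.586749
a = ȳ − b·x̄ = -28.208571 − (-2.586749)·12.857143 = 5.049633
ŷ(8) = a + b·8 = 5.049633 + (-2.586749)·8 = -15.644361

-15.644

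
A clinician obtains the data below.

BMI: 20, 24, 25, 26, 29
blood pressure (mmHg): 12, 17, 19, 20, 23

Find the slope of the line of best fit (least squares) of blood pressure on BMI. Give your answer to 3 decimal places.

n = 5, Σx = 124, Σy = 91, Σxy = 2310, Σx² = 3118
Sxx = Σx² − (Σx)²/n = 3118 − 3075.2 = 42.8
Sxy = Σxy − (Σx)(Σy)/n = 2310 − 2256.8 = 53.2
b = Sxy/Sxx = 53.2/42.8 = 1.242991

1.243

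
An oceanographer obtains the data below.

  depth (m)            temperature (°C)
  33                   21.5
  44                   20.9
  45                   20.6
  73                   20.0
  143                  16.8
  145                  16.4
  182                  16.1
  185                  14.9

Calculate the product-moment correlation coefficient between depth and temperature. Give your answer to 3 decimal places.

-0.989

n = 8, Σx = 850, Σy = 147.2, Σxy = 14483.2, Σx² = 119202, Σy² = 2755.84
Sxx = Σx² − (Σx)²/n = 119202 − 90312.5 = 28889.5
Sxy = Σxy − (Σx)(Σy)/n = 14483.2 − 15640 = -1156.8
Syy = Σy² − (Σy)²/n = 2755.84 − 2708.48 = 47.36
r = Sxy/√(Sxx·Syy) = -1156.8/√(1368206.72) = -1156.8/1169.703689 = -0.988968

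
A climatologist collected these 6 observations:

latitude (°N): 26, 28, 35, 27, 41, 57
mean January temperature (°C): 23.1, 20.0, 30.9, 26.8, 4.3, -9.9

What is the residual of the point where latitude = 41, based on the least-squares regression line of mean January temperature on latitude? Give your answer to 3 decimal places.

-5.435

n = 6, Σx = 214, Σy = 95.2, Σxy = 2577.7, Σx² = 8344
Sxx = Σx² − (Σx)²/n = 8344 − 7632.666667 = 711.333333
Sxy = Σxy − (Σx)(Σy)/n = 2577.7 − 3395.466667 = -817.766667
b = Sxy/Sxx = -817.766667/711.333333 = -1.149625
a = ȳ − b·x̄ = 15.866667 − (-1.149625)·35.666667 = 56.869963
ŷ(41) = 56.869963 + (-1.149625)·41 = 9.735333
residual = y − ŷ = 4.3 − 9.735333 = -5.435333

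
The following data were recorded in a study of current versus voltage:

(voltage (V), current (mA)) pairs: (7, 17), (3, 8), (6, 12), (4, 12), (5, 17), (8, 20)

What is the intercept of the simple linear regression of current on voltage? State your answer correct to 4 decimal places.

3.3333

n = 6, Σx = 33, Σy = 86, Σxy = 508, Σx² = 199
Sxx = Σx² − (Σx)²/n = 199 − 181.5 = 17.5
Sxy = Σxy − (Σx)(Σy)/n = 508 − 473 = 35
b = Sxy/Sxx = 35/17.5 = 2
a = ȳ − b·x̄ = 14.333333 − 2·5.5 = 3.333333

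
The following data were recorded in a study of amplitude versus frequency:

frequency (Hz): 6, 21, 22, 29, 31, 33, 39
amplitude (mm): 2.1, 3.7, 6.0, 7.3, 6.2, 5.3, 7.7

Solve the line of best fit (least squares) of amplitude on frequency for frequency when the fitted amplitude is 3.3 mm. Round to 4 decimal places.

12.3119

n = 7, Σx = 181, Σy = 38.3, Σxy = 1101.4, Σx² = 5373
Sxx = Σx² − (Σx)²/n = 5373 − 4680.142857 = 692.857143
Sxy = Σxy − (Σx)(Σy)/n = 1101.4 − 990.328571 = 111.071429
b = Sxy/Sxx = 111.071429/692.857143 = 0.160309
a = ȳ − b·x̄ = 5.471429 − 0.160309·25.857143 = 1.326289
Set a + b·x = 3.3: x = (3.3 − 1.326289) / 0.160309 = 12.311897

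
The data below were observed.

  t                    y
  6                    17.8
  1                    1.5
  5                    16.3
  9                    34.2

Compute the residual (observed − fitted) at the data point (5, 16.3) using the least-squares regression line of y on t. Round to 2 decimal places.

n = 4, Σx = 21, Σy = 69.8, Σxy = 497.6, Σx² = 143
Sxx = Σx² − (Σx)²/n = 143 − 110.25 = 32.75
Sxy = Σxy − (Σx)(Σy)/n = 497.6 − 366.45 = 131.15
b = Sxy/Sxx = 131.15/32.75 = 4.004580
a = ȳ − b·x̄ = 17.45 − 4.004580·5.25 = -3.574046
ŷ(5) = -3.574046 + 4.004580·5 = 16.448855
residual = y − ŷ = 16.3 − 16.448855 = -0.148855

-0.15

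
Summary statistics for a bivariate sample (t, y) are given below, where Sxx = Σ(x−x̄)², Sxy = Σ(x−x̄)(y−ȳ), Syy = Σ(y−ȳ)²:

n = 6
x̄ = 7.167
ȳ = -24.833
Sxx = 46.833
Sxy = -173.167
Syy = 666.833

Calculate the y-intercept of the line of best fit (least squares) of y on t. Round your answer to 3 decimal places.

1.667

b = Sxy/Sxx = -173.167/46.833 = -3.697542
a = ȳ − b·x̄ = -24.833 − (-3.697542)·7.167 = 1.667286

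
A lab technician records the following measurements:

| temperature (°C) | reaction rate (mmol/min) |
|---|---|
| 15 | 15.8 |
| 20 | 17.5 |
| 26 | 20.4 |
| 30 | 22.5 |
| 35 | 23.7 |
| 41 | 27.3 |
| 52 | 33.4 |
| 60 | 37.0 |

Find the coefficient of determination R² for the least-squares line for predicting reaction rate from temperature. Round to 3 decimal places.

n = 8, Σx = 279, Σy = 197.6, Σxy = 7698, Σx² = 11411, Σy² = 5269.84
Sxx = Σx² − (Σx)²/n = 11411 − 9730.125 = 1680.875
Sxy = Σxy − (Σx)(Σy)/n = 7698 − 6891.3 = 806.7
Syy = Σy² − (Σy)²/n = 5269.84 − 4880.72 = 389.12
R² = Sxy²/(Sxx·Syy) = (806.7)²/(1680.875·389.12) = 0.994959

0.995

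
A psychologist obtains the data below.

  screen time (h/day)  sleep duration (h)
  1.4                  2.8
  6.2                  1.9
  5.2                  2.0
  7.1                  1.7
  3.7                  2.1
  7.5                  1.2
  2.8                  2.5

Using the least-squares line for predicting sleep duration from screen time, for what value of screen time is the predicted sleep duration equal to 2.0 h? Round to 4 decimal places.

n = 7, Σx = 33.9, Σy = 14.2, Σxy = 61.94, Σx² = 195.63
Sxx = Σx² − (Σx)²/n = 195.63 − 164.172857 = 31.457143
Sxy = Σxy − (Σx)(Σy)/n = 61.94 − 68.768571 = -6.828571
b = Sxy/Sxx = -6.828571/31.457143 = -0.217075
a = ȳ − b·x̄ = 2.028571 − (-0.217075)·4.842857 = 3.079837
Set a + b·x = 2.0: x = (2.0 − 3.079837) / (-0.217075) = 4.974477

4.9745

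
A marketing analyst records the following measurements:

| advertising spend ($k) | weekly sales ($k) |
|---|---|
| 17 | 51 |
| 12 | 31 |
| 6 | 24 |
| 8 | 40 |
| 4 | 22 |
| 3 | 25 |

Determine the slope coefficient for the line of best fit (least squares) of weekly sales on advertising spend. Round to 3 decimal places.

1.823

n = 6, Σx = 50, Σy = 193, Σxy = 1866, Σx² = 558
Sxx = Σx² − (Σx)²/n = 558 − 416.666667 = 141.333333
Sxy = Σxy − (Σx)(Σy)/n = 1866 − 1608.333333 = 257.666667
b = Sxy/Sxx = 257.666667/141.333333 = 1.823113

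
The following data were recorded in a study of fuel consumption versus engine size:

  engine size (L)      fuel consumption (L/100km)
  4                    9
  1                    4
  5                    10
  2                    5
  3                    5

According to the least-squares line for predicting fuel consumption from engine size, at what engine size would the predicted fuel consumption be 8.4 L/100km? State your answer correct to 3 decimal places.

n = 5, Σx = 15, Σy = 33, Σxy = 115, Σx² = 55
Sxx = Σx² − (Σx)²/n = 55 − 45 = 10
Sxy = Σxy − (Σx)(Σy)/n = 115 − 99 = 16
b = Sxy/Sxx = 16/10 = 1.6
a = ȳ − b·x̄ = 6.6 − 1.6·3 = 1.8
Set a + b·x = 8.4: x = (8.4 − 1.8) / 1.6 = 4.125

4.125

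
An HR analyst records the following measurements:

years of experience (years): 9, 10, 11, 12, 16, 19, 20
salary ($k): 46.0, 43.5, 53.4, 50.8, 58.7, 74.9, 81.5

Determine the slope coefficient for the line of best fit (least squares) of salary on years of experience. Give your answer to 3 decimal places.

n = 7, Σx = 97, Σy = 408.8, Σxy = 6038.3, Σx² = 1463
Sxx = Σx² − (Σx)²/n = 1463 − 1344.142857 = 118.857143
Sxy = Σxy − (Σx)(Σy)/n = 6038.3 − 5664.8 = 373.5
b = Sxy/Sxx = 373.5/118.857143 = 3.142428

3.142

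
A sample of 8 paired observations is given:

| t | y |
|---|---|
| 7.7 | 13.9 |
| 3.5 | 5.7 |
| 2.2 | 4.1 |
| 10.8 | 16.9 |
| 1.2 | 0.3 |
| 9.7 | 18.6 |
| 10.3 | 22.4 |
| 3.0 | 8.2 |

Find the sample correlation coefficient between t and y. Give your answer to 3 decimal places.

0.962

n = 8, Σx = 48.4, Σy = 90.1, Σxy = 754.62, Σx² = 403.64, Σy² = 1443.17
Sxx = Σx² − (Σx)²/n = 403.64 − 292.82 = 110.82
Sxy = Σxy − (Σx)(Σy)/n = 754.62 − 545.105 = 209.515
Syy = Σy² − (Σy)²/n = 1443.17 − 1014.75125 = 428.41875
r = Sxy/√(Sxx·Syy) = 209.515/√(47477.365875) = 209.515/217.893015 = 0.961550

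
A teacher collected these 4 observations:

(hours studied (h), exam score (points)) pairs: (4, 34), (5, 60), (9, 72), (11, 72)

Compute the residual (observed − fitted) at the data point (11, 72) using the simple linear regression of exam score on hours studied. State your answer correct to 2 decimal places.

n = 4, Σx = 29, Σy = 238, Σxy = 1876, Σx² = 243
Sxx = Σx² − (Σx)²/n = 243 − 210.25 = 32.75
Sxy = Σxy − (Σx)(Σy)/n = 1876 − 1725.5 = 150.5
b = Sxy/Sxx = 150.5/32.75 = 4.595420
a = ȳ − b·x̄ = 59.5 − 4.595420·7.25 = 26.183206
ŷ(11) = 26.183206 + 4.595420·11 = 76.732824
residual = y − ŷ = 72 − 76.732824 = -4.732824

-4.73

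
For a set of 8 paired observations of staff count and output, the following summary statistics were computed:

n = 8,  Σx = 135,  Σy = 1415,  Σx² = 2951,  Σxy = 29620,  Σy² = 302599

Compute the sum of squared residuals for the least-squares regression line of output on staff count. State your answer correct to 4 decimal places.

Sxx = Σx² − (Σx)²/n = 2951 − 2278.125 = 672.875
Sxy = Σxy − (Σx)(Σy)/n = 29620 − 23878.125 = 5741.875
Syy = Σy² − (Σy)²/n = 302599 − 250278.125 = 52320.875
b = Sxy/Sxx = 5741.875/672.875 = 8.533346
SSE = Syy − b·Sxy = 52320.875 − 8.533346·5741.875 = 3323.470555

3323.4706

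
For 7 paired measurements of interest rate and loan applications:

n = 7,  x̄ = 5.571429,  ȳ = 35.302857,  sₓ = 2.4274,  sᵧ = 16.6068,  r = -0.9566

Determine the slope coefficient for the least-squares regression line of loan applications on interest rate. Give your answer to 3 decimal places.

-6.544

b = r · sᵧ/sₓ = -0.9566 · 16.6068/2.4274 = -6.544478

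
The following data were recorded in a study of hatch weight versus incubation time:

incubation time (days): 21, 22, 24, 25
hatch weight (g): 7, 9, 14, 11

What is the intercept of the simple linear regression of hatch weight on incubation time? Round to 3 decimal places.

n = 4, Σx = 92, Σy = 41, Σxy = 956, Σx² = 2126
Sxx = Σx² − (Σx)²/n = 2126 − 2116 = 10
Sxy = Σxy − (Σx)(Σy)/n = 956 − 943 = 13
b = Sxy/Sxx = 13/10 = 1.3
a = ȳ − b·x̄ = 10.25 − 1.3·23 = -19.65

-19.650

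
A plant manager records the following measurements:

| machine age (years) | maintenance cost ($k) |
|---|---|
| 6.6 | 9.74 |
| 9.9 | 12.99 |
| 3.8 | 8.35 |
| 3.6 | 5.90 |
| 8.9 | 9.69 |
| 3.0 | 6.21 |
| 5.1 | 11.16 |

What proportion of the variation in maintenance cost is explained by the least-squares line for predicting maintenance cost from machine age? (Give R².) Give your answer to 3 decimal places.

0.645

n = 7, Σx = 40.9, Σy = 64.04, Σxy = 407.642, Σx² = 283.19, Σy² = 625.146
Sxx = Σx² − (Σx)²/n = 283.19 − 238.972857 = 44.217143
Sxy = Σxy − (Σx)(Σy)/n = 407.642 − 374.176571 = 33.465429
Syy = Σy² − (Σy)²/n = 625.146 − 585.874514 = 39.271486
R² = Sxy²/(Sxx·Syy) = (33.465429)²/(44.217143·39.271486) = 0.644948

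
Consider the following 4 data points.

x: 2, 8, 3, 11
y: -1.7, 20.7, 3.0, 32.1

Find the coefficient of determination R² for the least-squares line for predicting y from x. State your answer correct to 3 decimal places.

n = 4, Σx = 24, Σy = 54.1, Σxy = 524.3, Σx² = 198, Σy² = 1470.79
Sxx = Σx² − (Σx)²/n = 198 − 144 = 54
Sxy = Σxy − (Σx)(Σy)/n = 524.3 − 324.6 = 199.7
Syy = Σy² − (Σy)²/n = 1470.79 − 731.7025 = 739.0875
R² = Sxy²/(Sxx·Syy) = (199.7)²/(54·739.0875) = 0.999232

0.999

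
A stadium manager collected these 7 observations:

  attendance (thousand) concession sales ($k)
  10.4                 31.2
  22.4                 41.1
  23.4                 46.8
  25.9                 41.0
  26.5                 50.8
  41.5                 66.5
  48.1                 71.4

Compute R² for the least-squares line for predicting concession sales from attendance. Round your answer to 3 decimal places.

0.950

n = 7, Σx = 198.2, Σy = 348.8, Σxy = 10942.43, Σx² = 6566.4, Σy² = 18634.74
Sxx = Σx² − (Σx)²/n = 6566.4 − 5611.891429 = 954.508571
Sxy = Σxy − (Σx)(Σy)/n = 10942.43 − 9876.022857 = 1066.407143
Syy = Σy² − (Σy)²/n = 18634.74 − 17380.205714 = 1254.534286
R² = Sxy²/(Sxx·Syy) = (1066.407143)²/(954.508571·1254.534286) = 0.949694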